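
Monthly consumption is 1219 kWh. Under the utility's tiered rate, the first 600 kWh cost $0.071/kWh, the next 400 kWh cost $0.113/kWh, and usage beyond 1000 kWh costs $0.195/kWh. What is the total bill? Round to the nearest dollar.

First 600 kWh × $0.071 = $42.60
Next 400 kWh × $0.113 = $45.20
Remaining 219 kWh × $0.195 = $42.70
Total = $130.50 ≈ $131

$131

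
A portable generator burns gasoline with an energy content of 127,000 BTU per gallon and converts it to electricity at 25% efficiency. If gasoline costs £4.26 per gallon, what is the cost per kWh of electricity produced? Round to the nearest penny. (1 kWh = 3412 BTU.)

Electrical output per gallon = 127,000 BTU × 0.25 / 3412 BTU/kWh = 9.305 kWh
Cost per kWh = £4.26 / 9.305 kWh = £0.458

£0.46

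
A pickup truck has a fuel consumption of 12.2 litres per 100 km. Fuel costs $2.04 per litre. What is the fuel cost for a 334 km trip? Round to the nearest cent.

Fuel = 12.2 L/100 km × 334 km / 100 = 40.75 L
Cost = 40.75 L × $2.04/L = $83.13

$83.13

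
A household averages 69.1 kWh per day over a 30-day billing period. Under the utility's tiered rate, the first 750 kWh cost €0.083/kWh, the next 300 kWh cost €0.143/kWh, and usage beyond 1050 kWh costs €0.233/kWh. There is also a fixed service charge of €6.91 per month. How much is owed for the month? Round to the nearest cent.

Usage = 69.1 kWh/day × 30 days = 2073 kWh
First 750 kWh × €0.083 = €62.25
Next 300 kWh × €0.143 = €42.90
Remaining 1023 kWh × €0.233 = €238.36
Energy charge = €343.51; + service €6.91 = €350.42

€350.42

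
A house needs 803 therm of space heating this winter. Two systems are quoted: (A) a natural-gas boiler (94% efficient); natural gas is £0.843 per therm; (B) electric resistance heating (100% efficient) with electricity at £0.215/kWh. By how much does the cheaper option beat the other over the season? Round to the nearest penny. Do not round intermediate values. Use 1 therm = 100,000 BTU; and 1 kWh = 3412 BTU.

£4339.80

Heat load = 803 therm × 100,000 = 80,300,000 BTU
Gas: input = 80,300,000 / 0.94 = 85,425,532 BTU = 854.3 therm → 854.3 × £0.843 = £720.14
Electric: 80,300,000 BTU / 3412 = 23,530 kWh → × £0.215 = £5,059.94
Difference = |£720.14 − £5,059.94| = £4,339.80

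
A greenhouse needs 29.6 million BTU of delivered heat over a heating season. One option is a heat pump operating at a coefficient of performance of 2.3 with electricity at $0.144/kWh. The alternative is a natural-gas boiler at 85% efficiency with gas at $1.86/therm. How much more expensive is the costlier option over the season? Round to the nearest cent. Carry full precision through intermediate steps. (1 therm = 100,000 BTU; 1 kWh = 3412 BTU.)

$104.57

Heat load = 29.6 × 10⁶ BTU = 29,600,000 BTU
Gas: input = 29,600,000 / 0.85 = 34,823,529 BTU = 348.2 therm → 348.2 × $1.86 = $647.72
Heat pump: 29,600,000 BTU / 3412 = 8,675 kWh heat; / 2.3 = 3,772 kWh in → × $0.144 = $543.15
Difference = |$647.72 − $543.15| = $104.57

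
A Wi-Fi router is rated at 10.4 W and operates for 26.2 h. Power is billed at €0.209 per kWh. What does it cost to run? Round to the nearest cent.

€0.06

Energy = 10.4 W × 26.2 h = 272 Wh = 0.2725 kWh
Cost = 0.2725 kWh × €0.209/kWh = €0.06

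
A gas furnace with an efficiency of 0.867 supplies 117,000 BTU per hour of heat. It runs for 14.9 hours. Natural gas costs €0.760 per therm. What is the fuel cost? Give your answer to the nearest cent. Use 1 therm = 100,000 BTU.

Heat delivered = 117,000 BTU/h × 14.9 h = 1,743,300 BTU
Gas input = 1,743,300 / 0.867 = 2,010,727 BTU
= 2,010,727 / 100,000 = 20.11 therm
Cost = 20.11 × €0.760/therm = €15.28

€15.28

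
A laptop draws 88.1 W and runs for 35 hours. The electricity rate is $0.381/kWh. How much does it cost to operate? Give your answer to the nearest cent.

$1.17

Energy = 88.1 W × 35 h = 3,084 Wh = 3.083 kWh
Cost = 3.083 kWh × $0.381/kWh = $1.17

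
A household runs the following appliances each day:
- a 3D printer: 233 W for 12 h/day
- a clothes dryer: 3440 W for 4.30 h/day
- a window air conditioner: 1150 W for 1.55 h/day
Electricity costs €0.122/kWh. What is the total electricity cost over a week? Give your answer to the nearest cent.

€16.54

3D printer: 233 W × 12 h × 7 d = 19,572 Wh = 19.57 kWh
clothes dryer: 3440 W × 4.30 h × 7 d = 103,544 Wh = 103.5 kWh
window air conditioner: 1150 W × 1.55 h × 7 d = 12,478 Wh = 12.48 kWh
Total energy = 19.57 + 103.5 + 12.48 = 135.6 kWh
Cost = 135.6 kWh × €0.122 = €16.54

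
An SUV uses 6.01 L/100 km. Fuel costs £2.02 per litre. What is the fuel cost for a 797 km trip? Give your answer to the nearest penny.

Fuel = 6.01 L/100 km × 797 km / 100 = 47.9 L
Cost = 47.9 L × £2.02/L = £96.76

£96.76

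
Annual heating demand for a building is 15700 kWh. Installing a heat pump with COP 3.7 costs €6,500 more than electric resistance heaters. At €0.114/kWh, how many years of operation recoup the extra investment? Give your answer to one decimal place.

5.0 years

Resistance: 15700 kWh × €0.114 = €1,789.80/yr
Heat pump: 15700 / 3.7 = 4243 kWh in → × €0.114 = €483.73/yr
Annual savings = €1,306.07
Payback = €6,500 / €1,306.07 = 4.98 years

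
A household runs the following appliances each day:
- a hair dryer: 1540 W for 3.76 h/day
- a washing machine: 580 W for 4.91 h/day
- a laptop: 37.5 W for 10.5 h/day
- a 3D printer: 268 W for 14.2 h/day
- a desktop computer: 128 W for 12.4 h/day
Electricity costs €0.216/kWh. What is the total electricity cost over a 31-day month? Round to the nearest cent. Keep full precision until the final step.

hair dryer: 1540 W × 3.76 h × 31 d = 179,502 Wh = 179.5 kWh
washing machine: 580 W × 4.91 h × 31 d = 88,282 Wh = 88.28 kWh
laptop: 37.5 W × 10.5 h × 31 d = 12,206 Wh = 12.21 kWh
3D printer: 268 W × 14.2 h × 31 d = 117,974 Wh = 118 kWh
desktop computer: 128 W × 12.4 h × 31 d = 49,203 Wh = 49.2 kWh
Total energy = 179.5 + 88.28 + 12.21 + 118 + 49.2 = 447.2 kWh
Cost = 447.2 kWh × €0.216 = €96.59

€96.59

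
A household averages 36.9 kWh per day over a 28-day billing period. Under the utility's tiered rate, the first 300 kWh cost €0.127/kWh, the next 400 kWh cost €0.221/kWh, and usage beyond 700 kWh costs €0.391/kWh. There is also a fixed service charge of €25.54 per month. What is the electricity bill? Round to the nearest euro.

Usage = 36.9 kWh/day × 28 days = 1033.2 kWh
First 300 kWh × €0.127 = €38.10
Next 400 kWh × €0.221 = €88.40
Remaining 333.2 kWh × €0.391 = €130.28
Energy charge = €256.78; + service €25.54 = €282.32 ≈ €282

€282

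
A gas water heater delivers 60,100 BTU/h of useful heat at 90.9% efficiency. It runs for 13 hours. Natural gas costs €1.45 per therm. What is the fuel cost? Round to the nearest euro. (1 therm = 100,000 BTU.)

€12

Heat delivered = 60,100 BTU/h × 13 h = 781,300 BTU
Gas input = 781,300 / 0.909 = 859,516 BTU
= 859,516 / 100,000 = 8.595 therm
Cost = 8.595 × €1.45/therm = €12.46 ≈ €12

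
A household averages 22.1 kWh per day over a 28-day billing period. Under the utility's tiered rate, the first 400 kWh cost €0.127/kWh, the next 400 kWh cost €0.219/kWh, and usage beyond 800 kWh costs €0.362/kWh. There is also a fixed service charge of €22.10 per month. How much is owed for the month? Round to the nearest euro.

Usage = 22.1 kWh/day × 28 days = 618.8 kWh
First 400 kWh × €0.127 = €50.80
Next 218.8 kWh × €0.219 = €47.92
Remaining tier: 0 kWh (not reached)
Energy charge = €98.72; + service €22.10 = €120.82 ≈ €121

€121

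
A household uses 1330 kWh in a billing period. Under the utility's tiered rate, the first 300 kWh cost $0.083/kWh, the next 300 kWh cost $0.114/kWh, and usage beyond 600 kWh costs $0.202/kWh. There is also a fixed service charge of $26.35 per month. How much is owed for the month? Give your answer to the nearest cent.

$232.91

First 300 kWh × $0.083 = $24.90
Next 300 kWh × $0.114 = $34.20
Remaining 730 kWh × $0.202 = $147.46
Energy charge = $206.56; + service $26.35 = $232.91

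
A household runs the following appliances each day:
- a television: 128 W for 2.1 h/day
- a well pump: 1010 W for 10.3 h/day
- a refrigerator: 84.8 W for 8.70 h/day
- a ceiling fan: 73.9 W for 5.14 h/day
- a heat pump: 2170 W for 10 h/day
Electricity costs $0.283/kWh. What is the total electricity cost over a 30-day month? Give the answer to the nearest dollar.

television: 128 W × 2.1 h × 30 d = 8,064 Wh = 8.064 kWh
well pump: 1010 W × 10.3 h × 30 d = 312,090 Wh = 312.1 kWh
refrigerator: 84.8 W × 8.70 h × 30 d = 22,133 Wh = 22.13 kWh
ceiling fan: 73.9 W × 5.14 h × 30 d = 11,395 Wh = 11.4 kWh
heat pump: 2170 W × 10 h × 30 d = 651,000 Wh = 651 kWh
Total energy = 8.064 + 312.1 + 22.13 + 11.4 + 651 = 1,005 kWh
Cost = 1,005 kWh × $0.283 = $284.33 ≈ $284

$284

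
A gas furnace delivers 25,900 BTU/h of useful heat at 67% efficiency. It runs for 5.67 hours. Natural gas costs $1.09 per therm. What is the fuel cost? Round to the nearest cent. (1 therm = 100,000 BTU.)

$2.39

Heat delivered = 25,900 BTU/h × 5.67 h = 146,853 BTU
Gas input = 146,853 / 0.67 = 219,184 BTU
= 219,184 / 100,000 = 2.192 therm
Cost = 2.192 × $1.09/therm = $2.39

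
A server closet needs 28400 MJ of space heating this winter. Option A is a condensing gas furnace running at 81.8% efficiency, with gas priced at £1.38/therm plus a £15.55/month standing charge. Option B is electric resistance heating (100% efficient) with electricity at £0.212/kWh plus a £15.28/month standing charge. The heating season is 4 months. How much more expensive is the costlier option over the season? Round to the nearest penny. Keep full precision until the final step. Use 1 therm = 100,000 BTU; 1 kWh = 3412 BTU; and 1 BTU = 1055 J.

£1217.38

Heat load = 28400 MJ = 28,400,000,000 J / 1055 = 26,919,431 BTU
Gas: input = 26,919,431 / 0.818 = 32,908,840 BTU = 329.1 therm → 329.1 × £1.38 = £454.14; + 4 × £15.55 standing = £516.34
Electric: 26,919,431 BTU / 3412 = 7,890 kWh → × £0.212 = £1,672.60; + 4 × £15.28 standing = £1,733.72
Difference = |£516.34 − £1,733.72| = £1,217.38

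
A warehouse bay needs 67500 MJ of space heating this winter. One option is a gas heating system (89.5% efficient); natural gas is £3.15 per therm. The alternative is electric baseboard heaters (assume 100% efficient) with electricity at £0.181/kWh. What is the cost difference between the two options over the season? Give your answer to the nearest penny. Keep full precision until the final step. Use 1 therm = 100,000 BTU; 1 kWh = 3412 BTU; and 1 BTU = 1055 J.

£1142.22

Heat load = 67500 MJ = 67,500,000,000 J / 1055 = 63,981,043 BTU
Gas: input = 63,981,043 / 0.895 = 71,487,198 BTU = 714.9 therm → 714.9 × £3.15 = £2,251.85
Electric: 63,981,043 BTU / 3412 = 18,750 kWh → × £0.181 = £3,394.07
Difference = |£2,251.85 − £3,394.07| = £1,142.22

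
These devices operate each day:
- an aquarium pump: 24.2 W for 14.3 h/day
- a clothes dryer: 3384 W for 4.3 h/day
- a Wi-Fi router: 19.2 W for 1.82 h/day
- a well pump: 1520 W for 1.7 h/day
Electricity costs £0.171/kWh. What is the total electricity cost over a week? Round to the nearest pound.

aquarium pump: 24.2 W × 14.3 h × 7 d = 2,422 Wh = 2.422 kWh
clothes dryer: 3384 W × 4.3 h × 7 d = 101,858 Wh = 101.9 kWh
Wi-Fi router: 19.2 W × 1.82 h × 7 d = 245 Wh = 0.2446 kWh
well pump: 1520 W × 1.7 h × 7 d = 18,088 Wh = 18.09 kWh
Total energy = 2.422 + 101.9 + 0.2446 + 18.09 = 122.6 kWh
Cost = 122.6 kWh × £0.171 = £20.97 ≈ £21

£21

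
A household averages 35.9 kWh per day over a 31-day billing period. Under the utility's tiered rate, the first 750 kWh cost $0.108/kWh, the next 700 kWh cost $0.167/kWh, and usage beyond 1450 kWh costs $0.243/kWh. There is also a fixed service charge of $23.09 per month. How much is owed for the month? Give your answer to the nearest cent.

$164.69

Usage = 35.9 kWh/day × 31 days = 1112.9 kWh
First 750 kWh × $0.108 = $81.00
Next 362.9 kWh × $0.167 = $60.60
Remaining tier: 0 kWh (not reached)
Energy charge = $141.60; + service $23.09 = $164.69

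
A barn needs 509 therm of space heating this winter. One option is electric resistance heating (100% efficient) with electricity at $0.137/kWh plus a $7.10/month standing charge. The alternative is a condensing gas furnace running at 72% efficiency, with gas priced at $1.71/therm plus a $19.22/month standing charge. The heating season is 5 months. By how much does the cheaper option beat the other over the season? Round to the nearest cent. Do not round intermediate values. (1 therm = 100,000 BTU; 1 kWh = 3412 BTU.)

Heat load = 509 therm × 100,000 = 50,900,000 BTU
Gas: input = 50,900,000 / 0.72 = 70,694,444 BTU = 706.9 therm → 706.9 × $1.71 = $1,208.88; + 5 × $19.22 standing = $1,304.97
Electric: 50,900,000 BTU / 3412 = 14,920 kWh → × $0.137 = $2,043.76; + 5 × $7.10 standing = $2,079.26
Difference = |$1,304.97 − $2,079.26| = $774.28

$774.28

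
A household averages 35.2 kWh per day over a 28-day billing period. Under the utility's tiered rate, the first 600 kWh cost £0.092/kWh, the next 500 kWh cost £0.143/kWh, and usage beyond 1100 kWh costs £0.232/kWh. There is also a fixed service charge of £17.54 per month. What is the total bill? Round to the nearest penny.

£127.88

Usage = 35.2 kWh/day × 28 days = 985.6 kWh
First 600 kWh × £0.092 = £55.20
Next 385.6 kWh × £0.143 = £55.14
Remaining tier: 0 kWh (not reached)
Energy charge = £110.34; + service £17.54 = £127.88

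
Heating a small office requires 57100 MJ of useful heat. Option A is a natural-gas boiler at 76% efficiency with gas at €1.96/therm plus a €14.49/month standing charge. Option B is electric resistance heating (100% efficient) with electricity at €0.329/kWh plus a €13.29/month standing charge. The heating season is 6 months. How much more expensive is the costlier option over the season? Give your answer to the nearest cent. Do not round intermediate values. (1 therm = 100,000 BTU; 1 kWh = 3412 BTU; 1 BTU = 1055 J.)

€3815.79

Heat load = 57100 MJ = 57,100,000,000 J / 1055 = 54,123,223 BTU
Gas: input = 54,123,223 / 0.76 = 71,214,767 BTU = 712.1 therm → 712.1 × €1.96 = €1,395.81; + 6 × €14.49 standing = €1,482.75
Electric: 54,123,223 BTU / 3412 = 15,860 kWh → × €0.329 = €5,218.80; + 6 × €13.29 standing = €5,298.54
Difference = |€1,482.75 − €5,298.54| = €3,815.79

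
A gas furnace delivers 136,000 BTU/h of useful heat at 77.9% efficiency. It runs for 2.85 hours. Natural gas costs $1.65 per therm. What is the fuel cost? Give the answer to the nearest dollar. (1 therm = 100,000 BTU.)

$8

Heat delivered = 136,000 BTU/h × 2.85 h = 387,600 BTU
Gas input = 387,600 / 0.779 = 497,561 BTU
= 497,561 / 100,000 = 4.976 therm
Cost = 4.976 × $1.65/therm = $8.21 ≈ $8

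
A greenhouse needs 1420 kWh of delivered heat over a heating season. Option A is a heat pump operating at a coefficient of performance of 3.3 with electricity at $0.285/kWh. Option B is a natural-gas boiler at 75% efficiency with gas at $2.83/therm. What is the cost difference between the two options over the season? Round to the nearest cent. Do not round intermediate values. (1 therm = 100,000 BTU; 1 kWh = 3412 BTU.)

Heat load = 1420 kWh × 3412 = 4,845,040 BTU
Gas: input = 4,845,040 / 0.75 = 6,460,053 BTU = 64.6 therm → 64.6 × $2.83 = $182.82
Heat pump: 4,845,040 BTU / 3412 = 1,420 kWh heat; / 3.3 = 430.3 kWh in → × $0.285 = $122.64
Difference = |$182.82 − $122.64| = $60.18

$60.18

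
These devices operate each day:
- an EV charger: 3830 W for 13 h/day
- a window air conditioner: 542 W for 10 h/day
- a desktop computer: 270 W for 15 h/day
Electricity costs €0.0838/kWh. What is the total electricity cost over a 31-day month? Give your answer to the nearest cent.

€153.95

EV charger: 3830 W × 13 h × 31 d = 1,543,490 Wh = 1,543 kWh
window air conditioner: 542 W × 10 h × 31 d = 168,020 Wh = 168 kWh
desktop computer: 270 W × 15 h × 31 d = 125,550 Wh = 125.5 kWh
Total energy = 1,543 + 168 + 125.5 = 1,837 kWh
Cost = 1,837 kWh × €0.0838 = €153.95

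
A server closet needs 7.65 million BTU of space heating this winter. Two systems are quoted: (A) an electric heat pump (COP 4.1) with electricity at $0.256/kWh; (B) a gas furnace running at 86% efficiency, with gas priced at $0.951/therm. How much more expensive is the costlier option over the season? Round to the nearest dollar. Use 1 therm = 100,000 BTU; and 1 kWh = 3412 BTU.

$55

Heat load = 7.65 × 10⁶ BTU = 7,650,000 BTU
Gas: input = 7,650,000 / 0.86 = 8,895,349 BTU = 88.95 therm → 88.95 × $0.951 = $84.59
Heat pump: 7,650,000 BTU / 3412 = 2,242 kWh heat; / 4.1 = 546.9 kWh in → × $0.256 = $139.99
Difference = |$84.59 − $139.99| = $55.40 ≈ $55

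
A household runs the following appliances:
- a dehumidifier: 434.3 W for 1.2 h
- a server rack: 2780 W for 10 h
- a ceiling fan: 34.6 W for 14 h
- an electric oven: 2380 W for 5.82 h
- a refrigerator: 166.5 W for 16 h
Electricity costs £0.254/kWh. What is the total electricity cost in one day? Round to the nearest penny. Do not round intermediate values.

£11.51

dehumidifier: 434.3 W × 1.2 h = 521 Wh = 0.5212 kWh
server rack: 2780 W × 10 h = 27,800 Wh = 27.8 kWh
ceiling fan: 34.6 W × 14 h = 484 Wh = 0.4844 kWh
electric oven: 2380 W × 5.82 h = 13,852 Wh = 13.85 kWh
refrigerator: 166.5 W × 16 h = 2,664 Wh = 2.664 kWh
Total energy = 0.5212 + 27.8 + 0.4844 + 13.85 + 2.664 = 45.32 kWh
Cost = 45.32 kWh × £0.254 = £11.51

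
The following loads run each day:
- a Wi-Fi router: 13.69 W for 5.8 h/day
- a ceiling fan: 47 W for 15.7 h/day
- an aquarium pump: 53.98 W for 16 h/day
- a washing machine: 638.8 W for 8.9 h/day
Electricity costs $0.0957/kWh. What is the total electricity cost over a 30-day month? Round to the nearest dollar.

Wi-Fi router: 13.69 W × 5.8 h × 30 d = 2,382 Wh = 2.382 kWh
ceiling fan: 47 W × 15.7 h × 30 d = 22,137 Wh = 22.14 kWh
aquarium pump: 53.98 W × 16 h × 30 d = 25,910 Wh = 25.91 kWh
washing machine: 638.8 W × 8.9 h × 30 d = 170,560 Wh = 170.6 kWh
Total energy = 2.382 + 22.14 + 25.91 + 170.6 = 221 kWh
Cost = 221 kWh × $0.0957 = $21.15 ≈ $21

$21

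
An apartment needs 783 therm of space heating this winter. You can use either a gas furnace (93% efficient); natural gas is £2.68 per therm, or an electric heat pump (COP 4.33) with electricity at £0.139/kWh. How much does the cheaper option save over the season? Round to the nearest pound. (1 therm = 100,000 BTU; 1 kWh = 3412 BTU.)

Heat load = 783 therm × 100,000 = 78,300,000 BTU
Gas: input = 78,300,000 / 0.93 = 84,193,548 BTU = 841.9 therm → 841.9 × £2.68 = £2,256.39
Heat pump: 78,300,000 BTU / 3412 = 22,950 kWh heat; / 4.33 = 5,300 kWh in → × £0.139 = £736.68
Difference = |£2,256.39 − £736.68| = £1,519.71 ≈ £1520

£1520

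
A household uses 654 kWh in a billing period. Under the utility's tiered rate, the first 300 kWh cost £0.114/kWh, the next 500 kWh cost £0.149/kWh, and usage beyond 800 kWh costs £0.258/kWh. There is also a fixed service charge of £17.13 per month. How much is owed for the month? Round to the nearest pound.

First 300 kWh × £0.114 = £34.20
Next 354 kWh × £0.149 = £52.75
Remaining tier: 0 kWh (not reached)
Energy charge = £86.95; + service £17.13 = £104.08 ≈ £104

£104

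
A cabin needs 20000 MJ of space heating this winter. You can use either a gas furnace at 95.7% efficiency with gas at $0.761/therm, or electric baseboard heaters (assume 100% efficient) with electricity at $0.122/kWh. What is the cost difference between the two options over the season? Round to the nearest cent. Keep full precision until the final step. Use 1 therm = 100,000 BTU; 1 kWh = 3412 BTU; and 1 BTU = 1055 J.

$527.09

Heat load = 20000 MJ = 20,000,000,000 J / 1055 = 18,957,346 BTU
Gas: input = 18,957,346 / 0.957 = 19,809,139 BTU = 198.1 therm → 198.1 × $0.761 = $150.75
Electric: 18,957,346 BTU / 3412 = 5,556 kWh → × $0.122 = $677.84
Difference = |$150.75 − $677.84| = $527.09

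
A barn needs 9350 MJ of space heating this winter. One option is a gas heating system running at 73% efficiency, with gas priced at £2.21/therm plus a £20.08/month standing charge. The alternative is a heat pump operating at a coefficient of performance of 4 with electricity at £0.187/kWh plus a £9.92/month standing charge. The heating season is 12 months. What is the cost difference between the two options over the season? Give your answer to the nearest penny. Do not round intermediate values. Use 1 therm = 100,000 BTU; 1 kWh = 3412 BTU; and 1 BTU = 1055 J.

Heat load = 9350 MJ = 9,350,000,000 J / 1055 = 8,862,559 BTU
Gas: input = 8,862,559 / 0.73 = 12,140,492 BTU = 121.4 therm → 121.4 × £2.21 = £268.30; + 12 × £20.08 standing = £509.26
Heat pump: 8,862,559 BTU / 3412 = 2,597 kWh heat; / 4 = 649.4 kWh in → × £0.187 = £121.43; + 12 × £9.92 standing = £240.47
Difference = |£509.26 − £240.47| = £268.79

£268.79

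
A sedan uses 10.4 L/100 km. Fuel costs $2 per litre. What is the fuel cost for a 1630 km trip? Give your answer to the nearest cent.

Fuel = 10.4 L/100 km × 1630 km / 100 = 169.5 L
Cost = 169.5 L × $2/L = $339.04

$339.04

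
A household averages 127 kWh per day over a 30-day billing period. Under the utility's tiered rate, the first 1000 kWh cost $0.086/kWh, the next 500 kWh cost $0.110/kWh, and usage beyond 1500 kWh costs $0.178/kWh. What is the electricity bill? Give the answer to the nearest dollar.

$552

Usage = 127 kWh/day × 30 days = 3810 kWh
First 1000 kWh × $0.086 = $86.00
Next 500 kWh × $0.110 = $55.00
Remaining 2310 kWh × $0.178 = $411.18
Total = $552.18 ≈ $552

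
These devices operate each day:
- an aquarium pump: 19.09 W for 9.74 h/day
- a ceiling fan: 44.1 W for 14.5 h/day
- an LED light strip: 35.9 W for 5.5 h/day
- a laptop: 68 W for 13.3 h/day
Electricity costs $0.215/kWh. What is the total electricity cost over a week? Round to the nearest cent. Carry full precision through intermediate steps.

$2.90

aquarium pump: 19.09 W × 9.74 h × 7 d = 1,302 Wh = 1.302 kWh
ceiling fan: 44.1 W × 14.5 h × 7 d = 4,476 Wh = 4.476 kWh
LED light strip: 35.9 W × 5.5 h × 7 d = 1,382 Wh = 1.382 kWh
laptop: 68 W × 13.3 h × 7 d = 6,331 Wh = 6.331 kWh
Total energy = 1.302 + 4.476 + 1.382 + 6.331 = 13.49 kWh
Cost = 13.49 kWh × $0.215 = $2.90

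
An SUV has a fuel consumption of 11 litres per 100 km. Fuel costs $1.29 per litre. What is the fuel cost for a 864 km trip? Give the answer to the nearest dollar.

$123

Fuel = 11 L/100 km × 864 km / 100 = 95.04 L
Cost = 95.04 L × $1.29/L = $122.60 ≈ $123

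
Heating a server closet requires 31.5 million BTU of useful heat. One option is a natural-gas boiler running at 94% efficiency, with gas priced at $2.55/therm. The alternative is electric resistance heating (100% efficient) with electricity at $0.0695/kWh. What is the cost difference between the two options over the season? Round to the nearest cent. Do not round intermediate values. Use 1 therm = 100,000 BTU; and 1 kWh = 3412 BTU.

Heat load = 31.5 × 10⁶ BTU = 31,500,000 BTU
Gas: input = 31,500,000 / 0.94 = 33,510,638 BTU = 335.1 therm → 335.1 × $2.55 = $854.52
Electric: 31,500,000 BTU / 3412 = 9,232 kWh → × $0.0695 = $641.63
Difference = |$854.52 − $641.63| = $212.89

$212.89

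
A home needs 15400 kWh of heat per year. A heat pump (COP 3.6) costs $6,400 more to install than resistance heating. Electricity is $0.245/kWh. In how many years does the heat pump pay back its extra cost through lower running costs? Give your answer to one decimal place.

Resistance: 15400 kWh × $0.245 = $3,773.00/yr
Heat pump: 15400 / 3.6 = 4278 kWh in → × $0.245 = $1,048.06/yr
Annual savings = $2,724.94
Payback = $6,400 / $2,724.94 = 2.35 years

2.3 years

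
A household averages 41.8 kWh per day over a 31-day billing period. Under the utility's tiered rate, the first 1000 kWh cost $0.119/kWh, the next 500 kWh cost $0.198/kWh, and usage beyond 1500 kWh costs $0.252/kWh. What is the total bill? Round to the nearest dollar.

$178

Usage = 41.8 kWh/day × 31 days = 1295.8 kWh
First 1000 kWh × $0.119 = $119.00
Next 295.8 kWh × $0.198 = $58.57
Remaining tier: 0 kWh (not reached)
Total = $177.57 ≈ $178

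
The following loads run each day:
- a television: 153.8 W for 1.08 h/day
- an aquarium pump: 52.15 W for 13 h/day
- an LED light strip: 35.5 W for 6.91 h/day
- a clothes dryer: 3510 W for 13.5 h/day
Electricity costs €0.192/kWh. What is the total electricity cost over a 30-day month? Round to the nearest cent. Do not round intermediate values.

€279.21

television: 153.8 W × 1.08 h × 30 d = 4,983 Wh = 4.983 kWh
aquarium pump: 52.15 W × 13 h × 30 d = 20,338 Wh = 20.34 kWh
LED light strip: 35.5 W × 6.91 h × 30 d = 7,359 Wh = 7.359 kWh
clothes dryer: 3510 W × 13.5 h × 30 d = 1,421,550 Wh = 1,422 kWh
Total energy = 4.983 + 20.34 + 7.359 + 1,422 = 1,454 kWh
Cost = 1,454 kWh × €0.192 = €279.21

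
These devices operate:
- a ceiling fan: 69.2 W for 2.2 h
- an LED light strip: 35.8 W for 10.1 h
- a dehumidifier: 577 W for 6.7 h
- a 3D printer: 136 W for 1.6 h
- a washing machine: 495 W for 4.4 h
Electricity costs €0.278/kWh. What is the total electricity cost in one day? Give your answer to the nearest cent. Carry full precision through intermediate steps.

€1.88

ceiling fan: 69.2 W × 2.2 h = 152 Wh = 0.1522 kWh
LED light strip: 35.8 W × 10.1 h = 362 Wh = 0.3616 kWh
dehumidifier: 577 W × 6.7 h = 3,866 Wh = 3.866 kWh
3D printer: 136 W × 1.6 h = 218 Wh = 0.2176 kWh
washing machine: 495 W × 4.4 h = 2,178 Wh = 2.178 kWh
Total energy = 0.1522 + 0.3616 + 3.866 + 0.2176 + 2.178 = 6.775 kWh
Cost = 6.775 kWh × €0.278 = €1.88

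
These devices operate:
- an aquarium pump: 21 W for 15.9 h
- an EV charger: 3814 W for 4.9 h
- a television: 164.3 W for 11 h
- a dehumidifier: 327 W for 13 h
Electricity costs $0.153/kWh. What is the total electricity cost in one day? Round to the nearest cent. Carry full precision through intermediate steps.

aquarium pump: 21 W × 15.9 h = 334 Wh = 0.3339 kWh
EV charger: 3814 W × 4.9 h = 18,689 Wh = 18.69 kWh
television: 164.3 W × 11 h = 1,807 Wh = 1.807 kWh
dehumidifier: 327 W × 13 h = 4,251 Wh = 4.251 kWh
Total energy = 0.3339 + 18.69 + 1.807 + 4.251 = 25.08 kWh
Cost = 25.08 kWh × $0.153 = $3.84

$3.84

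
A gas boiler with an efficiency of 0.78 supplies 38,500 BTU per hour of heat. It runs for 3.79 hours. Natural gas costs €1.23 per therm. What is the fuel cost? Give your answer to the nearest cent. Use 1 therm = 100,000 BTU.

Heat delivered = 38,500 BTU/h × 3.79 h = 145,915 BTU
Gas input = 145,915 / 0.78 = 187,071 BTU
= 187,071 / 100,000 = 1.871 therm
Cost = 1.871 × €1.23/therm = €2.30

€2.30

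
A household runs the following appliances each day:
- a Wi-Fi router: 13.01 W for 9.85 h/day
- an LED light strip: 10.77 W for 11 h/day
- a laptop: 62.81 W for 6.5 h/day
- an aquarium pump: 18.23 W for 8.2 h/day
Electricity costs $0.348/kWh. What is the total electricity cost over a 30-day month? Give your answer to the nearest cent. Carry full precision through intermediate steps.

Wi-Fi router: 13.01 W × 9.85 h × 30 d = 3,844 Wh = 3.844 kWh
LED light strip: 10.77 W × 11 h × 30 d = 3,554 Wh = 3.554 kWh
laptop: 62.81 W × 6.5 h × 30 d = 12,248 Wh = 12.25 kWh
aquarium pump: 18.23 W × 8.2 h × 30 d = 4,485 Wh = 4.485 kWh
Total energy = 3.844 + 3.554 + 12.25 + 4.485 = 24.13 kWh
Cost = 24.13 kWh × $0.348 = $8.40

$8.40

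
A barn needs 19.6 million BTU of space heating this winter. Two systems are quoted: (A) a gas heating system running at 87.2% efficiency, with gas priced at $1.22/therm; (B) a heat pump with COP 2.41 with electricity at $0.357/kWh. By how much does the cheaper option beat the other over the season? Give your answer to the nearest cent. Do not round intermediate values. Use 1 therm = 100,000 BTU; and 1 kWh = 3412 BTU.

Heat load = 19.6 × 10⁶ BTU = 19,600,000 BTU
Gas: input = 19,600,000 / 0.872 = 22,477,064 BTU = 224.8 therm → 224.8 × $1.22 = $274.22
Heat pump: 19,600,000 BTU / 3412 = 5,744 kWh heat; / 2.41 = 2,384 kWh in → × $0.357 = $850.94
Difference = |$274.22 − $850.94| = $576.72

$576.72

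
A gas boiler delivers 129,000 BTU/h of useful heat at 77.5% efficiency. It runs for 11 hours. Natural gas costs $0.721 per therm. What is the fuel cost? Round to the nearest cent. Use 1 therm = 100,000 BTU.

$13.20

Heat delivered = 129,000 BTU/h × 11 h = 1,419,000 BTU
Gas input = 1,419,000 / 0.775 = 1,830,968 BTU
= 1,830,968 / 100,000 = 18.31 therm
Cost = 18.31 × $0.721/therm = $13.20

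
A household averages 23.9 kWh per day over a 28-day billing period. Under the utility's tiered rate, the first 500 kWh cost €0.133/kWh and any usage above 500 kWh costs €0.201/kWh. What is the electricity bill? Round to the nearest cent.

€100.51

Usage = 23.9 kWh/day × 28 days = 669.2 kWh
First 500 kWh × €0.133 = €66.50
Remaining 169.2 kWh × €0.201 = €34.01
Total = €100.51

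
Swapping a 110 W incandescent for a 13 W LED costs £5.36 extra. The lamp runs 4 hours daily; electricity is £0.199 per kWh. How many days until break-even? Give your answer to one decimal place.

69.4 days

Power saved = 110 − 13 = 97 W
Daily energy saved = 97 W × 4 h = 388 Wh = 0.388 kWh
Daily savings = 0.388 × £0.199 = £0.0772
Payback = £5.36 / £0.0772 per day = 69.42 days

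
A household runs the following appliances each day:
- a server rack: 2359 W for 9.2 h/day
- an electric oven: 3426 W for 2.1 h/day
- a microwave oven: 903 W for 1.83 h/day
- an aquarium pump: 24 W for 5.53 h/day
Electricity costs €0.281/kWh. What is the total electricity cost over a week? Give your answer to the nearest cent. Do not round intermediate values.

€60.35

server rack: 2359 W × 9.2 h × 7 d = 151,920 Wh = 151.9 kWh
electric oven: 3426 W × 2.1 h × 7 d = 50,362 Wh = 50.36 kWh
microwave oven: 903 W × 1.83 h × 7 d = 11,567 Wh = 11.57 kWh
aquarium pump: 24 W × 5.53 h × 7 d = 929 Wh = 0.929 kWh
Total energy = 151.9 + 50.36 + 11.57 + 0.929 = 214.8 kWh
Cost = 214.8 kWh × €0.281 = €60.35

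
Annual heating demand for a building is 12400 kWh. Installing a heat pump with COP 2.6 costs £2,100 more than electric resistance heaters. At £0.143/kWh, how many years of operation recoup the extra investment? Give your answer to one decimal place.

Resistance: 12400 kWh × £0.143 = £1,773.20/yr
Heat pump: 12400 / 2.6 = 4769 kWh in → × £0.143 = £682.00/yr
Annual savings = £1,091.20
Payback = £2,100 / £1,091.20 = 1.92 years

1.9 years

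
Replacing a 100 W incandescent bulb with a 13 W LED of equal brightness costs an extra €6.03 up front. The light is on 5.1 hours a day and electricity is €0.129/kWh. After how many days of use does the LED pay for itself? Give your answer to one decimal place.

105.4 days

Power saved = 100 − 13 = 87 W
Daily energy saved = 87 W × 5.1 h = 443.7 Wh = 0.4437 kWh
Daily savings = 0.4437 × €0.129 = €0.0572
Payback = €6.03 / €0.0572 per day = 105.4 days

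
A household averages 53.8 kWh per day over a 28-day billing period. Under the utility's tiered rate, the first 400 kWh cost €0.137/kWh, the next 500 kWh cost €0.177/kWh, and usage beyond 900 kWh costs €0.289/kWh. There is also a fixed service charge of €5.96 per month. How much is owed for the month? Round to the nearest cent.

Usage = 53.8 kWh/day × 28 days = 1506.4 kWh
First 400 kWh × €0.137 = €54.80
Next 500 kWh × €0.177 = €88.50
Remaining 606.4 kWh × €0.289 = €175.25
Energy charge = €318.55; + service €5.96 = €324.51

€324.51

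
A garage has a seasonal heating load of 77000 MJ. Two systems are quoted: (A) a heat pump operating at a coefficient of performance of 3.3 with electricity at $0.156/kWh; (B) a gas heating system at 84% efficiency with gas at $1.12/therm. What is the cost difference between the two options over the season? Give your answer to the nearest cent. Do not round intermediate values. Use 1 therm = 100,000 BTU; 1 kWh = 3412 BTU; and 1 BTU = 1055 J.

$38.06

Heat load = 77000 MJ = 77,000,000,000 J / 1055 = 72,985,782 BTU
Gas: input = 72,985,782 / 0.84 = 86,887,836 BTU = 868.9 therm → 868.9 × $1.12 = $973.14
Heat pump: 72,985,782 BTU / 3412 = 21,390 kWh heat; / 3.3 = 6,482 kWh in → × $0.156 = $1,011.21
Difference = |$973.14 − $1,011.21| = $38.06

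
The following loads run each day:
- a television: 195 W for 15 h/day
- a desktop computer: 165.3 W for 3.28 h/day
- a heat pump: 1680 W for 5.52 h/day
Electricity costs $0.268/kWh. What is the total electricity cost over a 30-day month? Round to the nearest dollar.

television: 195 W × 15 h × 30 d = 87,750 Wh = 87.75 kWh
desktop computer: 165.3 W × 3.28 h × 30 d = 16,266 Wh = 16.27 kWh
heat pump: 1680 W × 5.52 h × 30 d = 278,208 Wh = 278.2 kWh
Total energy = 87.75 + 16.27 + 278.2 = 382.2 kWh
Cost = 382.2 kWh × $0.268 = $102.44 ≈ $102

$102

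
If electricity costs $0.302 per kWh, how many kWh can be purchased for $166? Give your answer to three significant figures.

550 kWh

$166 / $0.302 per kWh = 549.7 kWh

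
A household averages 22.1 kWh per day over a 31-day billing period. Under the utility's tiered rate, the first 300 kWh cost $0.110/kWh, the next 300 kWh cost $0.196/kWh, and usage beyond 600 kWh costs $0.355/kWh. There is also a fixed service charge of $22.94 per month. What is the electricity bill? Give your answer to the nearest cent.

$144.95

Usage = 22.1 kWh/day × 31 days = 685.1 kWh
First 300 kWh × $0.110 = $33.00
Next 300 kWh × $0.196 = $58.80
Remaining 85.1 kWh × $0.355 = $30.21
Energy charge = $122.01; + service $22.94 = $144.95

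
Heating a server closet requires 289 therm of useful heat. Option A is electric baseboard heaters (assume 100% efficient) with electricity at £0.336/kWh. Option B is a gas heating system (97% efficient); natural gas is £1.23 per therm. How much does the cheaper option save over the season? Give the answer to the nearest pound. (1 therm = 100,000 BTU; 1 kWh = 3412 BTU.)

£2479

Heat load = 289 therm × 100,000 = 28,900,000 BTU
Gas: input = 28,900,000 / 0.97 = 29,793,814 BTU = 297.9 therm → 297.9 × £1.23 = £366.46
Electric: 28,900,000 BTU / 3412 = 8,470 kWh → × £0.336 = £2,845.96
Difference = |£366.46 − £2,845.96| = £2,479.49 ≈ £2479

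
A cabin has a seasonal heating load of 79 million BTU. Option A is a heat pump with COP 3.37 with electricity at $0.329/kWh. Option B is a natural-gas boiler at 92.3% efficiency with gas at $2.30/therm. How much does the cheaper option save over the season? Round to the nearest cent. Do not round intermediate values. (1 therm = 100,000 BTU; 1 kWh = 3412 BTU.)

Heat load = 79 × 10⁶ BTU = 79,000,000 BTU
Gas: input = 79,000,000 / 0.923 = 85,590,466 BTU = 855.9 therm → 855.9 × $2.30 = $1,968.58
Heat pump: 79,000,000 BTU / 3412 = 23,150 kWh heat; / 3.37 = 6,870 kWh in → × $0.329 = $2,260.39
Difference = |$1,968.58 − $2,260.39| = $291.81

$291.81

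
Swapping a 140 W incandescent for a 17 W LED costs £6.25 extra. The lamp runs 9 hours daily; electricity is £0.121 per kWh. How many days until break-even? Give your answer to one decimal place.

46.7 days

Power saved = 140 − 17 = 123 W
Daily energy saved = 123 W × 9 h = 1107 Wh = 1.107 kWh
Daily savings = 1.107 × £0.121 = £0.1339
Payback = £6.25 / £0.1339 per day = 46.66 days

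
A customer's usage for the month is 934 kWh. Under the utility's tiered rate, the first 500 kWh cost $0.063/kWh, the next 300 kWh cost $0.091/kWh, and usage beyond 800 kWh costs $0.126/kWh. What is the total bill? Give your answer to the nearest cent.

$75.68

First 500 kWh × $0.063 = $31.50
Next 300 kWh × $0.091 = $27.30
Remaining 134 kWh × $0.126 = $16.88
Total = $75.68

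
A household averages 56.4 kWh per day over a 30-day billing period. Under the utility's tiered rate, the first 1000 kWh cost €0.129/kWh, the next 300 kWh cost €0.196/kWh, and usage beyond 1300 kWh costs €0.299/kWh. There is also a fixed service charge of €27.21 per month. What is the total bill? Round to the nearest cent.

€332.22

Usage = 56.4 kWh/day × 30 days = 1692 kWh
First 1000 kWh × €0.129 = €129.00
Next 300 kWh × €0.196 = €58.80
Remaining 392 kWh × €0.299 = €117.21
Energy charge = €305.01; + service €27.21 = €332.22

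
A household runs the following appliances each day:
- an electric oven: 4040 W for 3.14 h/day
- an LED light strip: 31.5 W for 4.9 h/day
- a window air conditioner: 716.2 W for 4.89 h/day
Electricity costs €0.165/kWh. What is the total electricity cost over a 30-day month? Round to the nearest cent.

electric oven: 4040 W × 3.14 h × 30 d = 380,568 Wh = 380.6 kWh
LED light strip: 31.5 W × 4.9 h × 30 d = 4,631 Wh = 4.631 kWh
window air conditioner: 716.2 W × 4.89 h × 30 d = 105,067 Wh = 105.1 kWh
Total energy = 380.6 + 4.631 + 105.1 = 490.3 kWh
Cost = 490.3 kWh × €0.165 = €80.89

€80.89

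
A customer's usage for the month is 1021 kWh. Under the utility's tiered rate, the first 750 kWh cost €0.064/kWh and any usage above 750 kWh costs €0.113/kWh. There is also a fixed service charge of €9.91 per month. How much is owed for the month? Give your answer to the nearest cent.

€88.53

First 750 kWh × €0.064 = €48.00
Remaining 271 kWh × €0.113 = €30.62
Energy charge = €78.62; + service €9.91 = €88.53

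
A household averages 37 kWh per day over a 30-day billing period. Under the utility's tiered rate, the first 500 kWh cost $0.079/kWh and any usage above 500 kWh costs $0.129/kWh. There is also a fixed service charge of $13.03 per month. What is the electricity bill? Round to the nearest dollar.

$131

Usage = 37 kWh/day × 30 days = 1110 kWh
First 500 kWh × $0.079 = $39.50
Remaining 610 kWh × $0.129 = $78.69
Energy charge = $118.19; + service $13.03 = $131.22 ≈ $131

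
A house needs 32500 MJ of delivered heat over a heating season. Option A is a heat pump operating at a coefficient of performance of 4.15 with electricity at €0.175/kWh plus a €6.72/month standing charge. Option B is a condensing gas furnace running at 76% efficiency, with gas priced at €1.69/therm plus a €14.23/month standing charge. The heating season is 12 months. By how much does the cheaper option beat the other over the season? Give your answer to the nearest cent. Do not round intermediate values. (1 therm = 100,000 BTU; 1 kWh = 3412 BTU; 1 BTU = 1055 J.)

€394.42

Heat load = 32500 MJ = 32,500,000,000 J / 1055 = 30,805,687 BTU
Gas: input = 30,805,687 / 0.76 = 40,533,799 BTU = 405.3 therm → 405.3 × €1.69 = €685.02; + 12 × €14.23 standing = €855.78
Heat pump: 30,805,687 BTU / 3412 = 9,029 kWh heat; / 4.15 = 2,176 kWh in → × €0.175 = €380.73; + 12 × €6.72 standing = €461.37
Difference = |€855.78 − €461.37| = €394.42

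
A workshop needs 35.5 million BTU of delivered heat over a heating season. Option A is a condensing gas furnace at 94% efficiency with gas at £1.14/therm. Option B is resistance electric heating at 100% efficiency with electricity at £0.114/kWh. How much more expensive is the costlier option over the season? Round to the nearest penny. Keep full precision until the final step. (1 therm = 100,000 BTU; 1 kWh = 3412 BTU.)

Heat load = 35.5 × 10⁶ BTU = 35,500,000 BTU
Gas: input = 35,500,000 / 0.94 = 37,765,957 BTU = 377.7 therm → 377.7 × £1.14 = £430.53
Electric: 35,500,000 BTU / 3412 = 10,400 kWh → × £0.114 = £1,186.11
Difference = |£430.53 − £1,186.11| = £755.58

£755.58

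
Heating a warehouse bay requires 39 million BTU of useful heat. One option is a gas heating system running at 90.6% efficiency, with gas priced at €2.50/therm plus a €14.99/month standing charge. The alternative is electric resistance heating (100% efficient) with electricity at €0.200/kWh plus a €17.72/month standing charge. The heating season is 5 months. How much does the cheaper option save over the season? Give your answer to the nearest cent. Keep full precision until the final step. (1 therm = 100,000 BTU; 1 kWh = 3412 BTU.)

Heat load = 39 × 10⁶ BTU = 39,000,000 BTU
Gas: input = 39,000,000 / 0.906 = 43,046,358 BTU = 430.5 therm → 430.5 × €2.50 = €1,076.16; + 5 × €14.99 standing = €1,151.11
Electric: 39,000,000 BTU / 3412 = 11,430 kWh → × €0.200 = €2,286.05; + 5 × €17.72 standing = €2,374.65
Difference = |€1,151.11 − €2,374.65| = €1,223.54

€1223.54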